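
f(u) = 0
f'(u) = 0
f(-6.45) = 0.00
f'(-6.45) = 0.00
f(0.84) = 0.00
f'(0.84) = 0.00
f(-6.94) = 0.00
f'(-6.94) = 0.00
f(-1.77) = 0.00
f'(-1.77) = 0.00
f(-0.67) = 0.00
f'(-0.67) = 0.00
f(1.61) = 0.00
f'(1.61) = 0.00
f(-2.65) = 0.00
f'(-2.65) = 0.00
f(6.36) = 0.00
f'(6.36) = 0.00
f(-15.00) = 0.00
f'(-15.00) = 0.00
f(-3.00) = 0.00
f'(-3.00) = 0.00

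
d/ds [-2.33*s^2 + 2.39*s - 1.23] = 2.39 - 4.66*s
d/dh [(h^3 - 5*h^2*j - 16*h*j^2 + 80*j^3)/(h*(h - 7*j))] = (h^4 - 14*h^3*j + 51*h^2*j^2 - 160*h*j^3 + 560*j^4)/(h^2*(h^2 - 14*h*j + 49*j^2))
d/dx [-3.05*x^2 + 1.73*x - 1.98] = 1.73 - 6.1*x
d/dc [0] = 0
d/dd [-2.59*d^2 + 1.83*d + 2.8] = 1.83 - 5.18*d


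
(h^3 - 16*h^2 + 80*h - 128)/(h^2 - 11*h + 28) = (h^2 - 12*h + 32)/(h - 7)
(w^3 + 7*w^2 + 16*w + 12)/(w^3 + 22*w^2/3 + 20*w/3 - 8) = 3*(w^2 + 5*w + 6)/(3*w^2 + 16*w - 12)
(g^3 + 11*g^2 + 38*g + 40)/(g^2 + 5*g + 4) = (g^2 + 7*g + 10)/(g + 1)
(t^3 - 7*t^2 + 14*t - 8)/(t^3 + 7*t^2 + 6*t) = (t^3 - 7*t^2 + 14*t - 8)/(t*(t^2 + 7*t + 6))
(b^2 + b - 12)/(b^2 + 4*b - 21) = (b + 4)/(b + 7)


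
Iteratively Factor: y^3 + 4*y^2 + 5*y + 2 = (y + 2)*(y^2 + 2*y + 1) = (y + 1)*(y + 2)*(y + 1)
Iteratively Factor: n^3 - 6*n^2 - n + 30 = (n - 5)*(n^2 - n - 6) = (n - 5)*(n + 2)*(n - 3)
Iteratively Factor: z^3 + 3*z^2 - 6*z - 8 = (z + 4)*(z^2 - z - 2) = (z - 2)*(z + 4)*(z + 1)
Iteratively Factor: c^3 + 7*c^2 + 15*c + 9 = (c + 3)*(c^2 + 4*c + 3) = (c + 1)*(c + 3)*(c + 3)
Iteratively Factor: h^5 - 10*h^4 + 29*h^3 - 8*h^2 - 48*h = (h - 4)*(h^4 - 6*h^3 + 5*h^2 + 12*h) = (h - 4)*(h - 3)*(h^3 - 3*h^2 - 4*h) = (h - 4)*(h - 3)*(h + 1)*(h^2 - 4*h) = (h - 4)^2*(h - 3)*(h + 1)*(h)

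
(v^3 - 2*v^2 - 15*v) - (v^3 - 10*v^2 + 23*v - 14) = 8*v^2 - 38*v + 14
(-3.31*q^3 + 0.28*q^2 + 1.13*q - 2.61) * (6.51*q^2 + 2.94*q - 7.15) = -21.5481*q^5 - 7.9086*q^4 + 31.846*q^3 - 15.6709*q^2 - 15.7529*q + 18.6615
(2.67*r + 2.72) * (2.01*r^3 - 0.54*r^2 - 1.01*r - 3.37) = 5.3667*r^4 + 4.0254*r^3 - 4.1655*r^2 - 11.7451*r - 9.1664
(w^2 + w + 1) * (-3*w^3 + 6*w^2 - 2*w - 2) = -3*w^5 + 3*w^4 + w^3 + 2*w^2 - 4*w - 2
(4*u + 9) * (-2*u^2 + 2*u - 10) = -8*u^3 - 10*u^2 - 22*u - 90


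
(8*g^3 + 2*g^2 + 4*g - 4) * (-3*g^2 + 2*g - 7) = -24*g^5 + 10*g^4 - 64*g^3 + 6*g^2 - 36*g + 28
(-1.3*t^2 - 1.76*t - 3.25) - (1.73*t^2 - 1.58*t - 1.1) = -3.03*t^2 - 0.18*t - 2.15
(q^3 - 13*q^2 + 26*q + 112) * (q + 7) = q^4 - 6*q^3 - 65*q^2 + 294*q + 784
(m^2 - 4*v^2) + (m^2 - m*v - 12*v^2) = 2*m^2 - m*v - 16*v^2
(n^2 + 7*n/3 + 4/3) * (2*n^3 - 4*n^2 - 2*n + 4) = 2*n^5 + 2*n^4/3 - 26*n^3/3 - 6*n^2 + 20*n/3 + 16/3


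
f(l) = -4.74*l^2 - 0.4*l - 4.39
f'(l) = -9.48*l - 0.4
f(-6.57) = -206.36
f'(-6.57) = 61.88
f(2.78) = -42.13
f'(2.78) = -26.75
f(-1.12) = -9.89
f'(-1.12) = 10.22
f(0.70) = -6.99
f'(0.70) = -7.04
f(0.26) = -4.81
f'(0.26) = -2.86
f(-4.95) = -118.55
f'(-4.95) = 46.53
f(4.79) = -115.06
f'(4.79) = -45.81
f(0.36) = -5.15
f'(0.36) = -3.81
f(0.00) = -4.39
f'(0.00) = -0.40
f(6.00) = -177.43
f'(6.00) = -57.28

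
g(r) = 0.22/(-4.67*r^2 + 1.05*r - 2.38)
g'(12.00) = 0.00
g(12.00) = -0.00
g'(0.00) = -0.04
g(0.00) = -0.09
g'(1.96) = 0.01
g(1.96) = -0.01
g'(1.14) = 0.04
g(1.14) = -0.03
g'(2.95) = 0.00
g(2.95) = -0.01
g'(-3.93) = -0.00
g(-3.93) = -0.00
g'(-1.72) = -0.01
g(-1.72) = -0.01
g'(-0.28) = -0.09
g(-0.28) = -0.07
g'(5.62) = 0.00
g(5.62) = -0.00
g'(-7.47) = -0.00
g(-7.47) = -0.00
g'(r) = 0.22*(9.34*r - 1.05)/(-4.67*r^2 + 1.05*r - 2.38)^2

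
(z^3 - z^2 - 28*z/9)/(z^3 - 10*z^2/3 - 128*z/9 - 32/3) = z*(3*z - 7)/(3*z^2 - 14*z - 24)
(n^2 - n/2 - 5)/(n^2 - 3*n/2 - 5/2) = (n + 2)/(n + 1)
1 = 1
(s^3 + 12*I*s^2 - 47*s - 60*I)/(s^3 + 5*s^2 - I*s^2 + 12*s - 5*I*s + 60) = (s^2 + 9*I*s - 20)/(s^2 + s*(5 - 4*I) - 20*I)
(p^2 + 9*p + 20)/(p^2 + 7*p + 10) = (p + 4)/(p + 2)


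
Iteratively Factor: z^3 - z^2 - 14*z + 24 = (z + 4)*(z^2 - 5*z + 6) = (z - 3)*(z + 4)*(z - 2)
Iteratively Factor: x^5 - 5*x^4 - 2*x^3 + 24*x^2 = (x - 3)*(x^4 - 2*x^3 - 8*x^2) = (x - 4)*(x - 3)*(x^3 + 2*x^2) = (x - 4)*(x - 3)*(x + 2)*(x^2) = x*(x - 4)*(x - 3)*(x + 2)*(x)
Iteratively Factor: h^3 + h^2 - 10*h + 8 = (h - 1)*(h^2 + 2*h - 8) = (h - 1)*(h + 4)*(h - 2)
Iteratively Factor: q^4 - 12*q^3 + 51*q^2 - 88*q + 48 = (q - 3)*(q^3 - 9*q^2 + 24*q - 16) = (q - 4)*(q - 3)*(q^2 - 5*q + 4) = (q - 4)*(q - 3)*(q - 1)*(q - 4)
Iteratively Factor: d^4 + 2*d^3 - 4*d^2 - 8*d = (d + 2)*(d^3 - 4*d) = (d - 2)*(d + 2)*(d^2 + 2*d) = (d - 2)*(d + 2)^2*(d)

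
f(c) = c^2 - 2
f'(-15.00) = -30.00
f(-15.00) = 223.00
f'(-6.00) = -12.00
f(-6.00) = 34.00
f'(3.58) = 7.16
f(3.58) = 10.82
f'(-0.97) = -1.94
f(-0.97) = -1.06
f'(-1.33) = -2.66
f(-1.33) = -0.23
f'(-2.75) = -5.50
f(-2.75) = 5.56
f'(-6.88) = -13.76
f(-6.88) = 45.33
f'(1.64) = 3.28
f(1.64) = 0.69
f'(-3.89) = -7.78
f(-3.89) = 13.13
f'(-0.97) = -1.94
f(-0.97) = -1.06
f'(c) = 2*c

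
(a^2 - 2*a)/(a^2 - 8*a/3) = 3*(a - 2)/(3*a - 8)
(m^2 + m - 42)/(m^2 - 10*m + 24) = (m + 7)/(m - 4)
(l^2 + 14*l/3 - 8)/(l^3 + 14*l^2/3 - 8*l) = 1/l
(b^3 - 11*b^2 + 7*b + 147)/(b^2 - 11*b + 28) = (b^2 - 4*b - 21)/(b - 4)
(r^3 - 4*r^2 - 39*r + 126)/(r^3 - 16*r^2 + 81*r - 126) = (r + 6)/(r - 6)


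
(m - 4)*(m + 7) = m^2 + 3*m - 28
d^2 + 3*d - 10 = (d - 2)*(d + 5)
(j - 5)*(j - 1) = j^2 - 6*j + 5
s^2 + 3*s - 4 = (s - 1)*(s + 4)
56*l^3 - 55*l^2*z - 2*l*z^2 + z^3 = (-8*l + z)*(-l + z)*(7*l + z)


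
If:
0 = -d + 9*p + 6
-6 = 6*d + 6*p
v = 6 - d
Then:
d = -3/10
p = -7/10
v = 63/10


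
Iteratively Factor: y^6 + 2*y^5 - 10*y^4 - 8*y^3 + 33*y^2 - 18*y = (y - 1)*(y^5 + 3*y^4 - 7*y^3 - 15*y^2 + 18*y) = (y - 2)*(y - 1)*(y^4 + 5*y^3 + 3*y^2 - 9*y) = y*(y - 2)*(y - 1)*(y^3 + 5*y^2 + 3*y - 9) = y*(y - 2)*(y - 1)*(y + 3)*(y^2 + 2*y - 3) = y*(y - 2)*(y - 1)*(y + 3)^2*(y - 1)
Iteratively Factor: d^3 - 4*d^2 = (d)*(d^2 - 4*d) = d*(d - 4)*(d)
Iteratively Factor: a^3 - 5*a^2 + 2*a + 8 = (a - 4)*(a^2 - a - 2) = (a - 4)*(a - 2)*(a + 1)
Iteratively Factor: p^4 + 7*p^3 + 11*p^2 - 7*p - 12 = (p + 3)*(p^3 + 4*p^2 - p - 4) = (p + 1)*(p + 3)*(p^2 + 3*p - 4) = (p + 1)*(p + 3)*(p + 4)*(p - 1)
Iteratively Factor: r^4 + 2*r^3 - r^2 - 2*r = (r + 1)*(r^3 + r^2 - 2*r) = (r - 1)*(r + 1)*(r^2 + 2*r) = (r - 1)*(r + 1)*(r + 2)*(r)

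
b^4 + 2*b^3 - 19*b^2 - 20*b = b*(b - 4)*(b + 1)*(b + 5)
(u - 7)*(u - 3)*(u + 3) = u^3 - 7*u^2 - 9*u + 63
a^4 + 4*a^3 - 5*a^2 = a^2*(a - 1)*(a + 5)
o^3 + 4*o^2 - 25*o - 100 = (o - 5)*(o + 4)*(o + 5)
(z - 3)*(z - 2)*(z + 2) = z^3 - 3*z^2 - 4*z + 12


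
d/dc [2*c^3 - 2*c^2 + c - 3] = 6*c^2 - 4*c + 1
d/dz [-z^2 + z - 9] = 1 - 2*z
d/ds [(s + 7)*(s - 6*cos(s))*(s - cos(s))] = (s + 7)*(s - 6*cos(s))*(sin(s) + 1) + (s + 7)*(s - cos(s))*(6*sin(s) + 1) + (s - 6*cos(s))*(s - cos(s))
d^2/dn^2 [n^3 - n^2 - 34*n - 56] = 6*n - 2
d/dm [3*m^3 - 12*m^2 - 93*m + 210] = 9*m^2 - 24*m - 93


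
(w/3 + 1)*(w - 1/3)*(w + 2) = w^3/3 + 14*w^2/9 + 13*w/9 - 2/3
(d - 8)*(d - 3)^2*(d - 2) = d^4 - 16*d^3 + 85*d^2 - 186*d + 144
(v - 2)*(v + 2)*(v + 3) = v^3 + 3*v^2 - 4*v - 12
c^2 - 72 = (c - 6*sqrt(2))*(c + 6*sqrt(2))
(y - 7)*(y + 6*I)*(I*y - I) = I*y^3 - 6*y^2 - 8*I*y^2 + 48*y + 7*I*y - 42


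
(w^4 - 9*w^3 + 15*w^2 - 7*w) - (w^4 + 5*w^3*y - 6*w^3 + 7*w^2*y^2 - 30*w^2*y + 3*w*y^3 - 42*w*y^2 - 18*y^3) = -5*w^3*y - 3*w^3 - 7*w^2*y^2 + 30*w^2*y + 15*w^2 - 3*w*y^3 + 42*w*y^2 - 7*w + 18*y^3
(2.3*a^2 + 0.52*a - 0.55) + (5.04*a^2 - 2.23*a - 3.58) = 7.34*a^2 - 1.71*a - 4.13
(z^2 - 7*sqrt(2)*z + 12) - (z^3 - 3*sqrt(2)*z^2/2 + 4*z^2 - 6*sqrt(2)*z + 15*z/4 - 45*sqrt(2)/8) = -z^3 - 3*z^2 + 3*sqrt(2)*z^2/2 - 15*z/4 - sqrt(2)*z + 45*sqrt(2)/8 + 12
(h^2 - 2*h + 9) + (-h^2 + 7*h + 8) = 5*h + 17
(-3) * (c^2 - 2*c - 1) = -3*c^2 + 6*c + 3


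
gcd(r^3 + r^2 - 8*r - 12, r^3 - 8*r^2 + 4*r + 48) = r + 2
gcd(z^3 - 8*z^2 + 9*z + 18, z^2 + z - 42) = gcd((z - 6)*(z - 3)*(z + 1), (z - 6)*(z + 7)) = z - 6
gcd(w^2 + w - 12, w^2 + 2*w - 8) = w + 4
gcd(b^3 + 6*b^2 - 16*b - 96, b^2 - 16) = b^2 - 16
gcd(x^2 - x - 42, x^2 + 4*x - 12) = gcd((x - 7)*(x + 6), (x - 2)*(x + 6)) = x + 6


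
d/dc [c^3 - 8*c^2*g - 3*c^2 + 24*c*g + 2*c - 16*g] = 3*c^2 - 16*c*g - 6*c + 24*g + 2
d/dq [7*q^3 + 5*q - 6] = 21*q^2 + 5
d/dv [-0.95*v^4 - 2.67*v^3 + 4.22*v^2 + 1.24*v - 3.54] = -3.8*v^3 - 8.01*v^2 + 8.44*v + 1.24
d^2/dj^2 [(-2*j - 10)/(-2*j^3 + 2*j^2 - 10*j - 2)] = 2*((j + 5)*(3*j^2 - 2*j + 5)^2 + (-3*j^2 + 2*j - (j + 5)*(3*j - 1) - 5)*(j^3 - j^2 + 5*j + 1))/(j^3 - j^2 + 5*j + 1)^3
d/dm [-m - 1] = -1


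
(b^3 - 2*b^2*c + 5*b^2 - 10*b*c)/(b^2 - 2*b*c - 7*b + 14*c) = b*(b + 5)/(b - 7)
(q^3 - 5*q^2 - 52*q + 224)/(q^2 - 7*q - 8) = (q^2 + 3*q - 28)/(q + 1)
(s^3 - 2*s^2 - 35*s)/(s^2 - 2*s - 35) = s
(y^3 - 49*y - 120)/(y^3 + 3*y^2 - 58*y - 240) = (y + 3)/(y + 6)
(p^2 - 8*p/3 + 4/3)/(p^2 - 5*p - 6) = (-3*p^2 + 8*p - 4)/(3*(-p^2 + 5*p + 6))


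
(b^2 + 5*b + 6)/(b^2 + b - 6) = (b + 2)/(b - 2)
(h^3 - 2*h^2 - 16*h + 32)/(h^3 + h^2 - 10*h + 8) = (h - 4)/(h - 1)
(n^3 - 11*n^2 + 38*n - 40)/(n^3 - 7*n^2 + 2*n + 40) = (n - 2)/(n + 2)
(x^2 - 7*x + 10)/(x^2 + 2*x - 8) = (x - 5)/(x + 4)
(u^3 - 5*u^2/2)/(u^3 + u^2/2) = (2*u - 5)/(2*u + 1)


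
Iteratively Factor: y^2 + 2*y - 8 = (y - 2)*(y + 4)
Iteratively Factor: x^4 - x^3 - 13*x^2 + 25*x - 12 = (x - 3)*(x^3 + 2*x^2 - 7*x + 4) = (x - 3)*(x + 4)*(x^2 - 2*x + 1) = (x - 3)*(x - 1)*(x + 4)*(x - 1)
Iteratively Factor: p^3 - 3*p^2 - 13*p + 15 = (p - 5)*(p^2 + 2*p - 3) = (p - 5)*(p + 3)*(p - 1)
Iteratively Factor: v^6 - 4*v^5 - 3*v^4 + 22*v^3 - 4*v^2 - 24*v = (v - 2)*(v^5 - 2*v^4 - 7*v^3 + 8*v^2 + 12*v) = (v - 2)*(v + 1)*(v^4 - 3*v^3 - 4*v^2 + 12*v) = (v - 3)*(v - 2)*(v + 1)*(v^3 - 4*v) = (v - 3)*(v - 2)^2*(v + 1)*(v^2 + 2*v) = v*(v - 3)*(v - 2)^2*(v + 1)*(v + 2)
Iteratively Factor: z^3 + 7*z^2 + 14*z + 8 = (z + 1)*(z^2 + 6*z + 8) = (z + 1)*(z + 4)*(z + 2)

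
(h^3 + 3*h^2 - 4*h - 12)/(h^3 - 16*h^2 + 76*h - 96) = (h^2 + 5*h + 6)/(h^2 - 14*h + 48)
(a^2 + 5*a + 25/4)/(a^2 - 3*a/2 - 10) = (a + 5/2)/(a - 4)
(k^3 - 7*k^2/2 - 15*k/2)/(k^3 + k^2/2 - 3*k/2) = (k - 5)/(k - 1)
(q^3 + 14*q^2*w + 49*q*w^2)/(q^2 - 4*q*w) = (q^2 + 14*q*w + 49*w^2)/(q - 4*w)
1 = 1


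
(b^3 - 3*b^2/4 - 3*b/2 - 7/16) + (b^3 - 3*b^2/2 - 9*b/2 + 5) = 2*b^3 - 9*b^2/4 - 6*b + 73/16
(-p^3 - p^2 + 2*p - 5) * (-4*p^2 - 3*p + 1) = 4*p^5 + 7*p^4 - 6*p^3 + 13*p^2 + 17*p - 5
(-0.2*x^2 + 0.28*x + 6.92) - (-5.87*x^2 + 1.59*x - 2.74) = 5.67*x^2 - 1.31*x + 9.66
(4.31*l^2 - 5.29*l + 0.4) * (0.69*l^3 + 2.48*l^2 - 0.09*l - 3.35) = 2.9739*l^5 + 7.0387*l^4 - 13.2311*l^3 - 12.9704*l^2 + 17.6855*l - 1.34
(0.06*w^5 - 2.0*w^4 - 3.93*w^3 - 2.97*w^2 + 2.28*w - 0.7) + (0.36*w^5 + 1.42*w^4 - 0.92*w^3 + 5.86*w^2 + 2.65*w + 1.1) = 0.42*w^5 - 0.58*w^4 - 4.85*w^3 + 2.89*w^2 + 4.93*w + 0.4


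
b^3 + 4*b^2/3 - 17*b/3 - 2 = (b - 2)*(b + 1/3)*(b + 3)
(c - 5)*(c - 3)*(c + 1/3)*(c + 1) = c^4 - 20*c^3/3 + 14*c^2/3 + 52*c/3 + 5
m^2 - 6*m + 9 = (m - 3)^2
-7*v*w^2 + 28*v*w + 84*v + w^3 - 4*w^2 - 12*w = (-7*v + w)*(w - 6)*(w + 2)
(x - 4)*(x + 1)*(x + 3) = x^3 - 13*x - 12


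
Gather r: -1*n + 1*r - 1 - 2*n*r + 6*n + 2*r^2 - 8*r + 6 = 5*n + 2*r^2 + r*(-2*n - 7) + 5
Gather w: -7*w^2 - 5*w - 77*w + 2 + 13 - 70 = -7*w^2 - 82*w - 55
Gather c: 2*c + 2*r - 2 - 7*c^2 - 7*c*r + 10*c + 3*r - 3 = -7*c^2 + c*(12 - 7*r) + 5*r - 5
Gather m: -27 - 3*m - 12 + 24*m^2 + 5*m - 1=24*m^2 + 2*m - 40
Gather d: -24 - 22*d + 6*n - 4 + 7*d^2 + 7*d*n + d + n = 7*d^2 + d*(7*n - 21) + 7*n - 28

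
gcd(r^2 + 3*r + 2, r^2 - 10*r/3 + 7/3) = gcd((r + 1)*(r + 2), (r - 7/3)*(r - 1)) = 1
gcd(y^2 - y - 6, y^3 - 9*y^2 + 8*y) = 1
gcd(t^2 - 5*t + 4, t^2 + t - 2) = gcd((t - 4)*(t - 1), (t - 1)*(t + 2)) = t - 1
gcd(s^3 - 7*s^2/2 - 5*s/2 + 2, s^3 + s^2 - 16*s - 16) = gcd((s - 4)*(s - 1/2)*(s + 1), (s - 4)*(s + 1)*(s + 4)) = s^2 - 3*s - 4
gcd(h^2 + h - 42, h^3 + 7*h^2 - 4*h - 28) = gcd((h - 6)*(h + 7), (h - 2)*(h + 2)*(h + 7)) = h + 7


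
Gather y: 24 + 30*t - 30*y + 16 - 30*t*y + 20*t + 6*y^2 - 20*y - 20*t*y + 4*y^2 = 50*t + 10*y^2 + y*(-50*t - 50) + 40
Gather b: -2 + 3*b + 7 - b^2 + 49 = -b^2 + 3*b + 54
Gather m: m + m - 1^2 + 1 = 2*m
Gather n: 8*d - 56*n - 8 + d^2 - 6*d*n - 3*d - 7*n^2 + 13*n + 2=d^2 + 5*d - 7*n^2 + n*(-6*d - 43) - 6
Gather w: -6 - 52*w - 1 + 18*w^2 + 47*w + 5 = 18*w^2 - 5*w - 2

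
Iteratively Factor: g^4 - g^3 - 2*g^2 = (g + 1)*(g^3 - 2*g^2) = g*(g + 1)*(g^2 - 2*g) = g*(g - 2)*(g + 1)*(g)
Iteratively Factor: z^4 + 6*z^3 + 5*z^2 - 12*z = (z + 4)*(z^3 + 2*z^2 - 3*z) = (z - 1)*(z + 4)*(z^2 + 3*z) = z*(z - 1)*(z + 4)*(z + 3)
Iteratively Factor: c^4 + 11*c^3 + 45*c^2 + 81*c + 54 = (c + 3)*(c^3 + 8*c^2 + 21*c + 18) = (c + 3)^2*(c^2 + 5*c + 6) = (c + 2)*(c + 3)^2*(c + 3)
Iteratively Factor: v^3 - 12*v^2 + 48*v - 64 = (v - 4)*(v^2 - 8*v + 16) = (v - 4)^2*(v - 4)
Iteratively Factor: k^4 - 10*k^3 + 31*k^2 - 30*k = (k - 3)*(k^3 - 7*k^2 + 10*k) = (k - 5)*(k - 3)*(k^2 - 2*k) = k*(k - 5)*(k - 3)*(k - 2)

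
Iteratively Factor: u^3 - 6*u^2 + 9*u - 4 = (u - 1)*(u^2 - 5*u + 4) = (u - 1)^2*(u - 4)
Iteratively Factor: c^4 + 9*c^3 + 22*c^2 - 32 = (c - 1)*(c^3 + 10*c^2 + 32*c + 32) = (c - 1)*(c + 4)*(c^2 + 6*c + 8) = (c - 1)*(c + 2)*(c + 4)*(c + 4)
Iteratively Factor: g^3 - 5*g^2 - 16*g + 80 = (g - 4)*(g^2 - g - 20) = (g - 5)*(g - 4)*(g + 4)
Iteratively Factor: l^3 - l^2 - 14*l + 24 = (l - 3)*(l^2 + 2*l - 8) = (l - 3)*(l + 4)*(l - 2)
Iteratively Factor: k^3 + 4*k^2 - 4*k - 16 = (k + 2)*(k^2 + 2*k - 8) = (k - 2)*(k + 2)*(k + 4)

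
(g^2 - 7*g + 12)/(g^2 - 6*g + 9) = (g - 4)/(g - 3)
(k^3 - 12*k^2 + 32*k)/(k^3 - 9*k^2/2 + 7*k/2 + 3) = 2*k*(k^2 - 12*k + 32)/(2*k^3 - 9*k^2 + 7*k + 6)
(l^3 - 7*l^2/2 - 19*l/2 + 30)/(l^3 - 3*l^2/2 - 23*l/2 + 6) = (2*l - 5)/(2*l - 1)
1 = 1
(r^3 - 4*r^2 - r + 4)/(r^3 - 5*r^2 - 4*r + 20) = (r^3 - 4*r^2 - r + 4)/(r^3 - 5*r^2 - 4*r + 20)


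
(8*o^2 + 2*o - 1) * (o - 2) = 8*o^3 - 14*o^2 - 5*o + 2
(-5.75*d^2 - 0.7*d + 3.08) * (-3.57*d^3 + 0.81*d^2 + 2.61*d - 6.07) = 20.5275*d^5 - 2.1585*d^4 - 26.5701*d^3 + 35.5703*d^2 + 12.2878*d - 18.6956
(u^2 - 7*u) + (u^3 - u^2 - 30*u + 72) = u^3 - 37*u + 72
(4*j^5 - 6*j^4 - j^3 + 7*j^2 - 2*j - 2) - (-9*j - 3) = 4*j^5 - 6*j^4 - j^3 + 7*j^2 + 7*j + 1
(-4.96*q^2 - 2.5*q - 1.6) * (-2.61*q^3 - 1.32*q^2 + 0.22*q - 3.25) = 12.9456*q^5 + 13.0722*q^4 + 6.3848*q^3 + 17.682*q^2 + 7.773*q + 5.2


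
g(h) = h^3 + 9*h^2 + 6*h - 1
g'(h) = 3*h^2 + 18*h + 6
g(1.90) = 49.75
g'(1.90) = 51.03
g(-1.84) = 12.20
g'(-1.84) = -16.96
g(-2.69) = 28.52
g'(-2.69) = -20.71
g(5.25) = 423.27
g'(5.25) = 183.19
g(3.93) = 222.28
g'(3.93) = 123.07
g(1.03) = 15.82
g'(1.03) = 27.72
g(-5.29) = 71.08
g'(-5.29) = -5.27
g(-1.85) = 12.37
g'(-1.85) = -17.03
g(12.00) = 3095.00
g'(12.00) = 654.00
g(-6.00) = 71.00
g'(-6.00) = 6.00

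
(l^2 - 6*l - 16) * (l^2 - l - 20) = l^4 - 7*l^3 - 30*l^2 + 136*l + 320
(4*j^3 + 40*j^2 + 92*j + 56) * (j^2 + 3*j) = 4*j^5 + 52*j^4 + 212*j^3 + 332*j^2 + 168*j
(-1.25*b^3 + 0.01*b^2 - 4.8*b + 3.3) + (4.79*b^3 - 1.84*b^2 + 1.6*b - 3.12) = 3.54*b^3 - 1.83*b^2 - 3.2*b + 0.18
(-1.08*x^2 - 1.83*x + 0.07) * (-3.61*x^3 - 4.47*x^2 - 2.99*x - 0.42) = 3.8988*x^5 + 11.4339*x^4 + 11.1566*x^3 + 5.6124*x^2 + 0.5593*x - 0.0294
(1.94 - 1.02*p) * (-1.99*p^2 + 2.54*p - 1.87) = 2.0298*p^3 - 6.4514*p^2 + 6.835*p - 3.6278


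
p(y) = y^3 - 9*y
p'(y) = 3*y^2 - 9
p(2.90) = -1.71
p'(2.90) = 16.23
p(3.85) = 22.42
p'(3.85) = 35.47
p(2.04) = -9.87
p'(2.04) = 3.48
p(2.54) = -6.47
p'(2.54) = 10.35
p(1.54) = -10.21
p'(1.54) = -1.89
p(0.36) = -3.19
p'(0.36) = -8.61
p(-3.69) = -17.03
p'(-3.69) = 31.85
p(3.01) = 0.18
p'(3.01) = 18.18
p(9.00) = 648.00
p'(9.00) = 234.00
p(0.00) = 0.00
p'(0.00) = -9.00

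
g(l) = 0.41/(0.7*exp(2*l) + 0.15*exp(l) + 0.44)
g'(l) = 0.41*(-1.4*exp(2*l) - 0.15*exp(l))/(0.7*exp(2*l) + 0.15*exp(l) + 0.44)^2 = (-0.574*exp(l) - 0.0615)*exp(l)/(0.7*exp(2*l) + 0.15*exp(l) + 0.44)^2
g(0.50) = 0.16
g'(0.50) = -0.25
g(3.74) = 0.00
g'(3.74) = -0.00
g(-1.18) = 0.74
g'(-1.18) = -0.24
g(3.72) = 0.00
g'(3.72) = -0.00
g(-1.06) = 0.71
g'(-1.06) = -0.27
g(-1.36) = 0.78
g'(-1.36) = -0.19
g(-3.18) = 0.92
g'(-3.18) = -0.02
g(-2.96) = 0.91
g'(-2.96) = -0.02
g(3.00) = 0.00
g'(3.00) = 0.00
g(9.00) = 0.00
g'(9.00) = 0.00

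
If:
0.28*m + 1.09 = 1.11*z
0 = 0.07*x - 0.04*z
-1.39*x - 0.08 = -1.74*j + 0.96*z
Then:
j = 1.00821018062397*z + 0.0459770114942529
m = 3.96428571428571*z - 3.89285714285714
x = 0.571428571428571*z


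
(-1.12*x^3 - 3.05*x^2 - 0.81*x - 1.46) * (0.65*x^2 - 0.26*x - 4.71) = -0.728*x^5 - 1.6913*x^4 + 5.5417*x^3 + 13.6271*x^2 + 4.1947*x + 6.8766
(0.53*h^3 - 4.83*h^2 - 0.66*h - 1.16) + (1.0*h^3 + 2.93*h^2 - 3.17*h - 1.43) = 1.53*h^3 - 1.9*h^2 - 3.83*h - 2.59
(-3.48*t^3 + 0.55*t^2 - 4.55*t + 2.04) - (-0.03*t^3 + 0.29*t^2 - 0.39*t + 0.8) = -3.45*t^3 + 0.26*t^2 - 4.16*t + 1.24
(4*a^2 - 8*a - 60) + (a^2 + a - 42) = 5*a^2 - 7*a - 102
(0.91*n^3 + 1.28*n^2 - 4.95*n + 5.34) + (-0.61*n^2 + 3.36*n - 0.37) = 0.91*n^3 + 0.67*n^2 - 1.59*n + 4.97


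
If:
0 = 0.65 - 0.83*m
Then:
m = 0.78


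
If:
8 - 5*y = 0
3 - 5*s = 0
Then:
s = 3/5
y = 8/5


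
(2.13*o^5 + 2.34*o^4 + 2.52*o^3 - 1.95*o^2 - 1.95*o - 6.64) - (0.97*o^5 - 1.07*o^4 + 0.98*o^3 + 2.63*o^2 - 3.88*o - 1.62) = 1.16*o^5 + 3.41*o^4 + 1.54*o^3 - 4.58*o^2 + 1.93*o - 5.02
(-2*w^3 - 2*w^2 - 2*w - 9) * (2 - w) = 2*w^4 - 2*w^3 - 2*w^2 + 5*w - 18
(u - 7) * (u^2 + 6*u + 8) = u^3 - u^2 - 34*u - 56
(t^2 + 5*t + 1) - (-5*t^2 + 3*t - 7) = 6*t^2 + 2*t + 8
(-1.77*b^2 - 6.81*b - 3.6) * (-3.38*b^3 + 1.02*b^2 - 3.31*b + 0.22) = 5.9826*b^5 + 21.2124*b^4 + 11.0805*b^3 + 18.4797*b^2 + 10.4178*b - 0.792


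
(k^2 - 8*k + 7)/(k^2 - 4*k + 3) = (k - 7)/(k - 3)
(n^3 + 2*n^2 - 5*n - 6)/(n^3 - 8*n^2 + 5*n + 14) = (n + 3)/(n - 7)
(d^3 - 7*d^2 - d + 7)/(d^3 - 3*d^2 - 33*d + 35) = (d + 1)/(d + 5)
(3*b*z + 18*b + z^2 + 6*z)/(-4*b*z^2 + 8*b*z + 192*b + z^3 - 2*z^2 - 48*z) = (3*b + z)/(-4*b*z + 32*b + z^2 - 8*z)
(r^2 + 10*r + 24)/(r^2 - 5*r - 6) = (r^2 + 10*r + 24)/(r^2 - 5*r - 6)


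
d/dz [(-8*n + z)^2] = -16*n + 2*z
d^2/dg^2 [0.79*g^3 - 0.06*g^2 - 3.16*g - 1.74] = 4.74*g - 0.12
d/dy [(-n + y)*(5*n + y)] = 4*n + 2*y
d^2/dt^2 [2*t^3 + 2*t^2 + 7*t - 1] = 12*t + 4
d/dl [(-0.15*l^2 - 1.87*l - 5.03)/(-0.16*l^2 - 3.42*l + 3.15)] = (0.2138*l^2 - 2.5546*l - 23.0931)/(0.0256*l^4 + 1.0944*l^3 + 10.6884*l^2 - 21.546*l + 9.9225)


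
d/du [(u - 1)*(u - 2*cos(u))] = u + (u - 1)*(2*sin(u) + 1) - 2*cos(u)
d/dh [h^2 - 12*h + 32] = 2*h - 12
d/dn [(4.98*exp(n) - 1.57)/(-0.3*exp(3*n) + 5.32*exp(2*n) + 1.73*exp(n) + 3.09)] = (2.988*exp(3*n) - 27.9066*exp(2*n) + 16.7048*exp(n) + 18.1043)*exp(n)/(0.09*exp(6*n) - 3.192*exp(5*n) + 27.2644*exp(4*n) + 16.5532*exp(3*n) + 35.8705*exp(2*n) + 10.6914*exp(n) + 9.5481)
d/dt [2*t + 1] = 2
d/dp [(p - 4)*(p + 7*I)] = 2*p - 4 + 7*I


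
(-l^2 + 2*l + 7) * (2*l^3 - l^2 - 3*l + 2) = -2*l^5 + 5*l^4 + 15*l^3 - 15*l^2 - 17*l + 14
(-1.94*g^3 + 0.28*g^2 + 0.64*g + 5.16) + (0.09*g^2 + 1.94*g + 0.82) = -1.94*g^3 + 0.37*g^2 + 2.58*g + 5.98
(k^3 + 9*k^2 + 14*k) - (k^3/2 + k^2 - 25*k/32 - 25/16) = k^3/2 + 8*k^2 + 473*k/32 + 25/16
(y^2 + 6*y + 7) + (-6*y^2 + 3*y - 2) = -5*y^2 + 9*y + 5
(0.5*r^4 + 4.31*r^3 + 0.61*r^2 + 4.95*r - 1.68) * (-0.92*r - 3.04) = -0.46*r^5 - 5.4852*r^4 - 13.6636*r^3 - 6.4084*r^2 - 13.5024*r + 5.1072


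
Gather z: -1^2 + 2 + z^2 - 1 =z^2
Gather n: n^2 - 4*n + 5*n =n^2 + n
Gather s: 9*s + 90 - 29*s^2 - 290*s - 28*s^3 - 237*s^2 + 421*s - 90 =-28*s^3 - 266*s^2 + 140*s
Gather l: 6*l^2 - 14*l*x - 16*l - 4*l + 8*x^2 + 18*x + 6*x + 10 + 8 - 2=6*l^2 + l*(-14*x - 20) + 8*x^2 + 24*x + 16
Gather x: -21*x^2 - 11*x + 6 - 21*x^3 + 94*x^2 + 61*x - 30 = -21*x^3 + 73*x^2 + 50*x - 24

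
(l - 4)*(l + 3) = l^2 - l - 12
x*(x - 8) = x^2 - 8*x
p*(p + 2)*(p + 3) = p^3 + 5*p^2 + 6*p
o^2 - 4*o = o*(o - 4)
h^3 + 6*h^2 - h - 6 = (h - 1)*(h + 1)*(h + 6)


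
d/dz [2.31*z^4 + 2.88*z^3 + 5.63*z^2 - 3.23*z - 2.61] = 9.24*z^3 + 8.64*z^2 + 11.26*z - 3.23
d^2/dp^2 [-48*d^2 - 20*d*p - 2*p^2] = -4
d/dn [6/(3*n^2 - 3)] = -4*n/(n^2 - 1)^2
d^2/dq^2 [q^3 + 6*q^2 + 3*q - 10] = 6*q + 12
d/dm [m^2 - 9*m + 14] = 2*m - 9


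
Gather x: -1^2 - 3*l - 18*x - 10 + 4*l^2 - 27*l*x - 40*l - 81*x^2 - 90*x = 4*l^2 - 43*l - 81*x^2 + x*(-27*l - 108) - 11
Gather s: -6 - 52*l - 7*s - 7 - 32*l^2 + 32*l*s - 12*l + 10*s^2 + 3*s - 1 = -32*l^2 - 64*l + 10*s^2 + s*(32*l - 4) - 14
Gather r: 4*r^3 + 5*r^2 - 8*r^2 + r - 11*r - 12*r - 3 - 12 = 4*r^3 - 3*r^2 - 22*r - 15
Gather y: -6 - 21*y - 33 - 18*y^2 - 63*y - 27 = -18*y^2 - 84*y - 66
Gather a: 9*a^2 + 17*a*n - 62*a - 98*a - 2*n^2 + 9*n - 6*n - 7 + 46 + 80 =9*a^2 + a*(17*n - 160) - 2*n^2 + 3*n + 119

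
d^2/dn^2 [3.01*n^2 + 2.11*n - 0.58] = 6.02000000000000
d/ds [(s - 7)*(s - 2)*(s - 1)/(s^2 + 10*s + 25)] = (s^3 + 15*s^2 - 123*s + 143)/(s^3 + 15*s^2 + 75*s + 125)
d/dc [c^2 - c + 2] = 2*c - 1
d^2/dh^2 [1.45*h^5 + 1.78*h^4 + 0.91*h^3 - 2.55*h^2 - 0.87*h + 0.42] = 29.0*h^3 + 21.36*h^2 + 5.46*h - 5.1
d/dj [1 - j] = -1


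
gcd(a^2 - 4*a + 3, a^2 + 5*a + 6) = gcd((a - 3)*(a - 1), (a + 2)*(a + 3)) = 1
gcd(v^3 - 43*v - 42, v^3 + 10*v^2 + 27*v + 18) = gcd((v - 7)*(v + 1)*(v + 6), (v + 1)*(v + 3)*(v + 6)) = v^2 + 7*v + 6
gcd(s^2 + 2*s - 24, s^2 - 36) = s + 6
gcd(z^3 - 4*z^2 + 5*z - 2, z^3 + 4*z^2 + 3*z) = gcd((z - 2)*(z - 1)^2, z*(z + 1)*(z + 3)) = 1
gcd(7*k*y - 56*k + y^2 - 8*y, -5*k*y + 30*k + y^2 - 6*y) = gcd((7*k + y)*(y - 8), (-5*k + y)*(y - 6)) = 1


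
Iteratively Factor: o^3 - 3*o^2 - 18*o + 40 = (o - 2)*(o^2 - o - 20) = (o - 2)*(o + 4)*(o - 5)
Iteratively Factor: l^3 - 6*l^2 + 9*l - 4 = (l - 1)*(l^2 - 5*l + 4) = (l - 4)*(l - 1)*(l - 1)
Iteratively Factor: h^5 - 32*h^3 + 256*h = (h - 4)*(h^4 + 4*h^3 - 16*h^2 - 64*h) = (h - 4)*(h + 4)*(h^3 - 16*h) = (h - 4)*(h + 4)^2*(h^2 - 4*h) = (h - 4)^2*(h + 4)^2*(h)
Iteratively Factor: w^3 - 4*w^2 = (w)*(w^2 - 4*w) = w*(w - 4)*(w)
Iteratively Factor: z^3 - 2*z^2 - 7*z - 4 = (z + 1)*(z^2 - 3*z - 4) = (z - 4)*(z + 1)*(z + 1)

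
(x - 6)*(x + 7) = x^2 + x - 42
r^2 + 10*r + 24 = (r + 4)*(r + 6)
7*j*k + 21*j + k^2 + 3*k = (7*j + k)*(k + 3)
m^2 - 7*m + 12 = (m - 4)*(m - 3)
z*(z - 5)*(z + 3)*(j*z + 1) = j*z^4 - 2*j*z^3 - 15*j*z^2 + z^3 - 2*z^2 - 15*z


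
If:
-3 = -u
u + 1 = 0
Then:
No Solution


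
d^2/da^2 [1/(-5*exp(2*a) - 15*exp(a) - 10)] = (-2*(2*exp(a) + 3)^2*exp(a) + (4*exp(a) + 3)*(exp(2*a) + 3*exp(a) + 2))*exp(a)/(5*(exp(2*a) + 3*exp(a) + 2)^3)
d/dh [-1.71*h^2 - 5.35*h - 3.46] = -3.42*h - 5.35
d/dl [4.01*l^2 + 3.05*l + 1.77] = 8.02*l + 3.05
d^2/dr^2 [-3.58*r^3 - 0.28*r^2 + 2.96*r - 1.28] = -21.48*r - 0.56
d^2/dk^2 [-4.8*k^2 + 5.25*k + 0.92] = -9.60000000000000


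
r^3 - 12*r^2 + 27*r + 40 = (r - 8)*(r - 5)*(r + 1)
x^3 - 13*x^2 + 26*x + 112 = (x - 8)*(x - 7)*(x + 2)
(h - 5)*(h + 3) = h^2 - 2*h - 15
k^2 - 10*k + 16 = (k - 8)*(k - 2)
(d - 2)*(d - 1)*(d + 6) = d^3 + 3*d^2 - 16*d + 12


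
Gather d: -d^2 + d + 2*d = -d^2 + 3*d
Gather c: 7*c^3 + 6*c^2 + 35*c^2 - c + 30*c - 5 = 7*c^3 + 41*c^2 + 29*c - 5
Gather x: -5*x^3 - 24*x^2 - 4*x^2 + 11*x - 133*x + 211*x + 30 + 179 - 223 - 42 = -5*x^3 - 28*x^2 + 89*x - 56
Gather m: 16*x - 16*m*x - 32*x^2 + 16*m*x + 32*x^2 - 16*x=0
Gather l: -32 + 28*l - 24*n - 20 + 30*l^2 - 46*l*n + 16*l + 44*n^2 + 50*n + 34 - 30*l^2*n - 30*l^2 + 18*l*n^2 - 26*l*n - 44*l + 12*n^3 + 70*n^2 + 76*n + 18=-30*l^2*n + l*(18*n^2 - 72*n) + 12*n^3 + 114*n^2 + 102*n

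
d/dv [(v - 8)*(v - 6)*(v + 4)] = 3*v^2 - 20*v - 8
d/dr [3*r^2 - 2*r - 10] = 6*r - 2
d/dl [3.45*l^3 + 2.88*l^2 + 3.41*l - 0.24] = 10.35*l^2 + 5.76*l + 3.41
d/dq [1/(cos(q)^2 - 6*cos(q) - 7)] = 2*(cos(q) - 3)*sin(q)/(sin(q)^2 + 6*cos(q) + 6)^2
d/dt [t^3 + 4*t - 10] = 3*t^2 + 4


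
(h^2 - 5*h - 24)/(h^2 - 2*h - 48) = (h + 3)/(h + 6)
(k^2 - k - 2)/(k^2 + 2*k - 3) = (k^2 - k - 2)/(k^2 + 2*k - 3)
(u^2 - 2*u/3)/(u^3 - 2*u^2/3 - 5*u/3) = (2 - 3*u)/(-3*u^2 + 2*u + 5)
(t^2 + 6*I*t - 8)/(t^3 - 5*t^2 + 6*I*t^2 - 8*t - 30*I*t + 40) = 1/(t - 5)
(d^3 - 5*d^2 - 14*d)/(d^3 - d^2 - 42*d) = (d + 2)/(d + 6)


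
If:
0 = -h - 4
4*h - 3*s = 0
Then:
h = -4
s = -16/3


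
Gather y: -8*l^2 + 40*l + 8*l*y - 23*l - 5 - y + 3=-8*l^2 + 17*l + y*(8*l - 1) - 2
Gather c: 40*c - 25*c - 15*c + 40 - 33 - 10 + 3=0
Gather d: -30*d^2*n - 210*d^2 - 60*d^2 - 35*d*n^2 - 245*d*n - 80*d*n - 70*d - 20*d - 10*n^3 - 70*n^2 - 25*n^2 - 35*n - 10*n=d^2*(-30*n - 270) + d*(-35*n^2 - 325*n - 90) - 10*n^3 - 95*n^2 - 45*n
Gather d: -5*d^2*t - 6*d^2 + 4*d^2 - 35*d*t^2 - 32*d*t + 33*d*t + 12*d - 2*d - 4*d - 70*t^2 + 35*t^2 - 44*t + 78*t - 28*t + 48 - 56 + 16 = d^2*(-5*t - 2) + d*(-35*t^2 + t + 6) - 35*t^2 + 6*t + 8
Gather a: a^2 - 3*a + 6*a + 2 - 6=a^2 + 3*a - 4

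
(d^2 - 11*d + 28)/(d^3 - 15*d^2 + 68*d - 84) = (d - 4)/(d^2 - 8*d + 12)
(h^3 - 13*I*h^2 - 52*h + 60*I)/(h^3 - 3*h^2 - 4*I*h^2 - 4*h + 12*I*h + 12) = (h^2 - 11*I*h - 30)/(h^2 - h*(3 + 2*I) + 6*I)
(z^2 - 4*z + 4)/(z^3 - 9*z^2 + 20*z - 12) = (z - 2)/(z^2 - 7*z + 6)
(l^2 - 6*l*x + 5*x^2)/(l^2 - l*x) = (l - 5*x)/l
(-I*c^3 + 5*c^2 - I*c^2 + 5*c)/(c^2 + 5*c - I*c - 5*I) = c*(-I*c^2 + c*(5 - I) + 5)/(c^2 + c*(5 - I) - 5*I)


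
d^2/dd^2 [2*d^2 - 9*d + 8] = 4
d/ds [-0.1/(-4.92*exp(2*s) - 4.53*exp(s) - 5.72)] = (-0.984*exp(s) - 0.453)*exp(s)/(4.92*exp(2*s) + 4.53*exp(s) + 5.72)^2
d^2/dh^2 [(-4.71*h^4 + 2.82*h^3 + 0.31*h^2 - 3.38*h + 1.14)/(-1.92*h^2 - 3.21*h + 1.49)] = (34.725888*h^6 + 174.172032*h^5 + 210.347658*h^4 - 405.948132*h^3 + 175.870656*h^2 - 21.703356*h + 0.939970000000006)/(7.077888*h^6 + 35.500032*h^5 + 42.873408*h^4 - 22.022847*h^3 - 33.271551*h^2 + 21.379563*h - 3.307949)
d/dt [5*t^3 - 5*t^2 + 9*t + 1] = 15*t^2 - 10*t + 9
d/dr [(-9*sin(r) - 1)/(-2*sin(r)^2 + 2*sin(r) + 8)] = (-2*sin(r) + 9*cos(r)^2 - 44)*cos(r)/(2*(sin(r) + cos(r)^2 + 3)^2)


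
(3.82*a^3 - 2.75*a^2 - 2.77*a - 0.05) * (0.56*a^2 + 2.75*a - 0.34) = 2.1392*a^5 + 8.965*a^4 - 10.4125*a^3 - 6.7105*a^2 + 0.8043*a + 0.017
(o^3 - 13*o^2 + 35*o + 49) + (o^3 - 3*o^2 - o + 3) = 2*o^3 - 16*o^2 + 34*o + 52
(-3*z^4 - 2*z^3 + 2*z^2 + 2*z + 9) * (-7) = 21*z^4 + 14*z^3 - 14*z^2 - 14*z - 63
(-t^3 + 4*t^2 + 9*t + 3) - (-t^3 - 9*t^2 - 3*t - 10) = 13*t^2 + 12*t + 13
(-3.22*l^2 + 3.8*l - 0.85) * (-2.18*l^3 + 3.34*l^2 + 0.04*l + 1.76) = 7.0196*l^5 - 19.0388*l^4 + 14.4162*l^3 - 8.3542*l^2 + 6.654*l - 1.496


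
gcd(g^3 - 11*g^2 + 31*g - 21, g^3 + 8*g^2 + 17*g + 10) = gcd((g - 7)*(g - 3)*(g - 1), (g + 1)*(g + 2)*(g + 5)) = 1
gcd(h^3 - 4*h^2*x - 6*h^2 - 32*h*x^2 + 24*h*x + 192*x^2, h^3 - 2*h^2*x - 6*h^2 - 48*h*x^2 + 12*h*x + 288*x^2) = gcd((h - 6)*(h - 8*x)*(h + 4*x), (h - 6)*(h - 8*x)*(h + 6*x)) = -h^2 + 8*h*x + 6*h - 48*x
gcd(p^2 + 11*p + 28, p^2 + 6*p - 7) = p + 7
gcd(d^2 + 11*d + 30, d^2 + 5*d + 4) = 1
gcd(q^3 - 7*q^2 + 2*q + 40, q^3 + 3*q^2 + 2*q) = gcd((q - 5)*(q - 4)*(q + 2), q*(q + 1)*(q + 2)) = q + 2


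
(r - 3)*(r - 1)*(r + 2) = r^3 - 2*r^2 - 5*r + 6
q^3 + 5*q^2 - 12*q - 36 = (q - 3)*(q + 2)*(q + 6)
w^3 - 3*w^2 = w^2*(w - 3)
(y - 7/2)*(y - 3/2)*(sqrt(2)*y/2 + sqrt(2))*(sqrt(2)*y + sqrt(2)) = y^4 - 2*y^3 - 31*y^2/4 + 23*y/4 + 21/2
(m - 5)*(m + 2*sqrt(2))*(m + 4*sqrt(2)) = m^3 - 5*m^2 + 6*sqrt(2)*m^2 - 30*sqrt(2)*m + 16*m - 80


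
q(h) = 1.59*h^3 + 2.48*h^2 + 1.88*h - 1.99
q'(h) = 4.77*h^2 + 4.96*h + 1.88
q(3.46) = 100.06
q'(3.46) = 76.15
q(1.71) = 16.43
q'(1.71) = 24.31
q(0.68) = 0.94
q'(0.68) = 7.46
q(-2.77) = -21.96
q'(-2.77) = 24.74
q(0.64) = 0.65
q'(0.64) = 7.01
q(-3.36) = -40.62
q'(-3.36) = 39.07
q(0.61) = 0.44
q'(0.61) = 6.68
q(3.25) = 84.90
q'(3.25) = 68.38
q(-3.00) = -28.24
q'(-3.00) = 29.93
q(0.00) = -1.99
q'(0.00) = 1.88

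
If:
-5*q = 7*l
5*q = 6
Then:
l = -6/7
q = 6/5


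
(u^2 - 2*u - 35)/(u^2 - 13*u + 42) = (u + 5)/(u - 6)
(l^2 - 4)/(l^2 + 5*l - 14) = (l + 2)/(l + 7)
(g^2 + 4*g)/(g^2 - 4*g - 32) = g/(g - 8)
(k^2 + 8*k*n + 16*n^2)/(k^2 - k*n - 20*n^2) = (k + 4*n)/(k - 5*n)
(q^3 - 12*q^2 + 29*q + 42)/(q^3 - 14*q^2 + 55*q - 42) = (q + 1)/(q - 1)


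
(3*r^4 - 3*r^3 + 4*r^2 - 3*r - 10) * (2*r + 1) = 6*r^5 - 3*r^4 + 5*r^3 - 2*r^2 - 23*r - 10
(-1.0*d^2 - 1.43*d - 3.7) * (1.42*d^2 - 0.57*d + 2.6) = -1.42*d^4 - 1.4606*d^3 - 7.0389*d^2 - 1.609*d - 9.62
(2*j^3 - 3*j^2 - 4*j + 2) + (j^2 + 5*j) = 2*j^3 - 2*j^2 + j + 2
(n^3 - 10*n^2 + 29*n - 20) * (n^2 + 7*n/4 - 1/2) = n^5 - 33*n^4/4 + 11*n^3 + 143*n^2/4 - 99*n/2 + 10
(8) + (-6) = 2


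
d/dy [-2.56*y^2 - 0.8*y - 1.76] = -5.12*y - 0.8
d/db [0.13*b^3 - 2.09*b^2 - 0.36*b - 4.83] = 0.39*b^2 - 4.18*b - 0.36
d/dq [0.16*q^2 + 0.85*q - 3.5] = 0.32*q + 0.85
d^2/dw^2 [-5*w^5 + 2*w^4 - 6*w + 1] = w^2*(24 - 100*w)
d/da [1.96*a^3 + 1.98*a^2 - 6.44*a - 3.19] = 5.88*a^2 + 3.96*a - 6.44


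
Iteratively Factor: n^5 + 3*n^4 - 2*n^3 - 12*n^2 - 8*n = (n + 2)*(n^4 + n^3 - 4*n^2 - 4*n) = n*(n + 2)*(n^3 + n^2 - 4*n - 4) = n*(n + 1)*(n + 2)*(n^2 - 4) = n*(n - 2)*(n + 1)*(n + 2)*(n + 2)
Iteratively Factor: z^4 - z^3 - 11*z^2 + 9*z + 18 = (z + 1)*(z^3 - 2*z^2 - 9*z + 18) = (z - 2)*(z + 1)*(z^2 - 9) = (z - 3)*(z - 2)*(z + 1)*(z + 3)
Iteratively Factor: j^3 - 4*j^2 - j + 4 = (j + 1)*(j^2 - 5*j + 4) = (j - 1)*(j + 1)*(j - 4)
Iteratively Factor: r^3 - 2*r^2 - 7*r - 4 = (r - 4)*(r^2 + 2*r + 1) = (r - 4)*(r + 1)*(r + 1)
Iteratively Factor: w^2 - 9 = (w + 3)*(w - 3)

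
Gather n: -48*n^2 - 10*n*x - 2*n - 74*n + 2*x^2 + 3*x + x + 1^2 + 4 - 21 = -48*n^2 + n*(-10*x - 76) + 2*x^2 + 4*x - 16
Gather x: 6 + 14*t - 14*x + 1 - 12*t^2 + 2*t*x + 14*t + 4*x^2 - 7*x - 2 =-12*t^2 + 28*t + 4*x^2 + x*(2*t - 21) + 5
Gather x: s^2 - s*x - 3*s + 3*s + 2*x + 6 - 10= s^2 + x*(2 - s) - 4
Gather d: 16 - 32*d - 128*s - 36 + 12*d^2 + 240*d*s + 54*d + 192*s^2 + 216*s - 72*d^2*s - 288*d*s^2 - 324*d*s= d^2*(12 - 72*s) + d*(-288*s^2 - 84*s + 22) + 192*s^2 + 88*s - 20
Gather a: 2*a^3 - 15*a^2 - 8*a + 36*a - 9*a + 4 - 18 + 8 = 2*a^3 - 15*a^2 + 19*a - 6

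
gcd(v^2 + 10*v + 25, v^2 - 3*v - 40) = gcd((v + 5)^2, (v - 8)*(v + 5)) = v + 5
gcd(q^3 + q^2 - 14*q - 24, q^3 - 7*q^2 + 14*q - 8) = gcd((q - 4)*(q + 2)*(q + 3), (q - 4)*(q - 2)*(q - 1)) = q - 4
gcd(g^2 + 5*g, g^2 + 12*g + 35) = g + 5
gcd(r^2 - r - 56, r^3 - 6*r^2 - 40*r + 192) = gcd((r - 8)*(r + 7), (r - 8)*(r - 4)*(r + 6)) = r - 8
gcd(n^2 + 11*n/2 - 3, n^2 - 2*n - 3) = 1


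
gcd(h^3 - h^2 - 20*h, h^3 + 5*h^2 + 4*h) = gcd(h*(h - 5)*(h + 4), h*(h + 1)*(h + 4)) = h^2 + 4*h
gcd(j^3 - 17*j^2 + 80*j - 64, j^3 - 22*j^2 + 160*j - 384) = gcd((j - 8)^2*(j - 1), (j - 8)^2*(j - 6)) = j^2 - 16*j + 64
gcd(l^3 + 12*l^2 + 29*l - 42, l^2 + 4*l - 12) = l + 6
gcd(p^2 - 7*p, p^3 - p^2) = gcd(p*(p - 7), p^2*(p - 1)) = p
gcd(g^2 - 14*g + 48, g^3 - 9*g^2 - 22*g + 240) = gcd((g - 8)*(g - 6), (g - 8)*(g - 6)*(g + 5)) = g^2 - 14*g + 48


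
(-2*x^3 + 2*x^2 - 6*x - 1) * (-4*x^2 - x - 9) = 8*x^5 - 6*x^4 + 40*x^3 - 8*x^2 + 55*x + 9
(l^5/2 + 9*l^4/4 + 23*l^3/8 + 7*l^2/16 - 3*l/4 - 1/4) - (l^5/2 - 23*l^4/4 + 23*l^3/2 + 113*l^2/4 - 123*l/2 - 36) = 8*l^4 - 69*l^3/8 - 445*l^2/16 + 243*l/4 + 143/4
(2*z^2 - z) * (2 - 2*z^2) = -4*z^4 + 2*z^3 + 4*z^2 - 2*z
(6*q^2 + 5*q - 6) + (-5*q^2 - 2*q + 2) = q^2 + 3*q - 4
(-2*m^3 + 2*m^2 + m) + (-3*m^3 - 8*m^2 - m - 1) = -5*m^3 - 6*m^2 - 1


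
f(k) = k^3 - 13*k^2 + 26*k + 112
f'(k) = 3*k^2 - 26*k + 26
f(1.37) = 125.79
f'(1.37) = -3.99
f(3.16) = 95.90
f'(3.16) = -26.20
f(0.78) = 124.85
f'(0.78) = 7.55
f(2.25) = 116.08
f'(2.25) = -17.31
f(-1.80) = 17.25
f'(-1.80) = 82.52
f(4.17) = 66.88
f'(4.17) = -30.25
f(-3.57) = -192.00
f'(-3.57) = 157.05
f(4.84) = 46.69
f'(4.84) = -29.56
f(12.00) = 280.00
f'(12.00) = 146.00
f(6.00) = 16.00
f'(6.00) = -22.00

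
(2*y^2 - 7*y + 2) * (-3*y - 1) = -6*y^3 + 19*y^2 + y - 2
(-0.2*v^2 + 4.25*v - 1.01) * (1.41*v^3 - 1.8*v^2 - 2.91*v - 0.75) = -0.282*v^5 + 6.3525*v^4 - 8.4921*v^3 - 10.3995*v^2 - 0.2484*v + 0.7575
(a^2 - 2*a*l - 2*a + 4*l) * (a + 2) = a^3 - 2*a^2*l - 4*a + 8*l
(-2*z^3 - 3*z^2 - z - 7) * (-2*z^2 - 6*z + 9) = 4*z^5 + 18*z^4 + 2*z^3 - 7*z^2 + 33*z - 63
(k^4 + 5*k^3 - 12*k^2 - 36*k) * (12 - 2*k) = -2*k^5 + 2*k^4 + 84*k^3 - 72*k^2 - 432*k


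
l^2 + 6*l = l*(l + 6)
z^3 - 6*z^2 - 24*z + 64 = (z - 8)*(z - 2)*(z + 4)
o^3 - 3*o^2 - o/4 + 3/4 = (o - 3)*(o - 1/2)*(o + 1/2)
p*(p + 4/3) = p^2 + 4*p/3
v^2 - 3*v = v*(v - 3)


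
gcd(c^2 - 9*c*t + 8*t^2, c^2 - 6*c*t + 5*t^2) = -c + t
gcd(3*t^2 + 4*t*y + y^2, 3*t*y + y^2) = 3*t + y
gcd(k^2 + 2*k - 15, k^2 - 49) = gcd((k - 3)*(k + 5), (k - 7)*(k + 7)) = 1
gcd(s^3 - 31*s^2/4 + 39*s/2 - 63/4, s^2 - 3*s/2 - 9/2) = s - 3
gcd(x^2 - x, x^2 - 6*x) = x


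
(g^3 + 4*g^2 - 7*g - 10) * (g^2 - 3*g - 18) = g^5 + g^4 - 37*g^3 - 61*g^2 + 156*g + 180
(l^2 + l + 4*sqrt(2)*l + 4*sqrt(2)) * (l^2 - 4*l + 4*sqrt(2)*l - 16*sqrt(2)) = l^4 - 3*l^3 + 8*sqrt(2)*l^3 - 24*sqrt(2)*l^2 + 28*l^2 - 96*l - 32*sqrt(2)*l - 128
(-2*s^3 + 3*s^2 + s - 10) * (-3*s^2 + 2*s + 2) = 6*s^5 - 13*s^4 - s^3 + 38*s^2 - 18*s - 20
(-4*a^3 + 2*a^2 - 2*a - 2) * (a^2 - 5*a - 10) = -4*a^5 + 22*a^4 + 28*a^3 - 12*a^2 + 30*a + 20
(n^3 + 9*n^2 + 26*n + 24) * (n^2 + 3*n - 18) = n^5 + 12*n^4 + 35*n^3 - 60*n^2 - 396*n - 432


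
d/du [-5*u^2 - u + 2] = -10*u - 1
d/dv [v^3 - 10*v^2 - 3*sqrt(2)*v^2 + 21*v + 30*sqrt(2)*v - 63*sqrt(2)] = 3*v^2 - 20*v - 6*sqrt(2)*v + 21 + 30*sqrt(2)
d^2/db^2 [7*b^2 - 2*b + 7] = 14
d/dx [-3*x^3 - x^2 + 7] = x*(-9*x - 2)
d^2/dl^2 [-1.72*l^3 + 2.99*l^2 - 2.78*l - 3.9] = 5.98 - 10.32*l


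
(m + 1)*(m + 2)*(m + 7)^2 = m^4 + 17*m^3 + 93*m^2 + 175*m + 98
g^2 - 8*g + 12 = (g - 6)*(g - 2)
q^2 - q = q*(q - 1)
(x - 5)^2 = x^2 - 10*x + 25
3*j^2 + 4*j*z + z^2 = (j + z)*(3*j + z)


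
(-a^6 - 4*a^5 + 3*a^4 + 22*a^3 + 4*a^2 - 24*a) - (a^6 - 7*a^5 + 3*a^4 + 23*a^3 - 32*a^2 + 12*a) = -2*a^6 + 3*a^5 - a^3 + 36*a^2 - 36*a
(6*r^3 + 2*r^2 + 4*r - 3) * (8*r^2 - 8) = 48*r^5 + 16*r^4 - 16*r^3 - 40*r^2 - 32*r + 24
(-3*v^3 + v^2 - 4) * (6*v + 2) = -18*v^4 + 2*v^2 - 24*v - 8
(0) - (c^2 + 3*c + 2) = -c^2 - 3*c - 2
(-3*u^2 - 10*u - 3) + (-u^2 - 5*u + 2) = -4*u^2 - 15*u - 1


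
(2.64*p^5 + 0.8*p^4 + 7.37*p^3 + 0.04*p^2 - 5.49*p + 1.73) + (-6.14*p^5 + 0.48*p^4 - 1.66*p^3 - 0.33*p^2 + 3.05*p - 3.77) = -3.5*p^5 + 1.28*p^4 + 5.71*p^3 - 0.29*p^2 - 2.44*p - 2.04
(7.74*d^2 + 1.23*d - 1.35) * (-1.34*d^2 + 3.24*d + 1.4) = -10.3716*d^4 + 23.4294*d^3 + 16.6302*d^2 - 2.652*d - 1.89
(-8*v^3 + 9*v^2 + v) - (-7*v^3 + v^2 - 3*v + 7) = -v^3 + 8*v^2 + 4*v - 7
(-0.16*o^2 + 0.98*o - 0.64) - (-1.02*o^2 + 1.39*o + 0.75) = 0.86*o^2 - 0.41*o - 1.39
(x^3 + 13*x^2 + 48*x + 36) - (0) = x^3 + 13*x^2 + 48*x + 36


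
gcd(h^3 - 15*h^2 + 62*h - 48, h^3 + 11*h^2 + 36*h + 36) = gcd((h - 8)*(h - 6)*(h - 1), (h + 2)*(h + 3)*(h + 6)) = 1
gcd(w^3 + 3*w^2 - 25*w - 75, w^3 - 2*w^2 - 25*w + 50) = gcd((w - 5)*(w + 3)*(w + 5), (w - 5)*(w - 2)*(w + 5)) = w^2 - 25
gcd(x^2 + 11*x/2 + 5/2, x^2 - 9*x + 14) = 1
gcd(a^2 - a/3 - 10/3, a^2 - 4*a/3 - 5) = a + 5/3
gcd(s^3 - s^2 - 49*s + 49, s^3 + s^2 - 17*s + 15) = s - 1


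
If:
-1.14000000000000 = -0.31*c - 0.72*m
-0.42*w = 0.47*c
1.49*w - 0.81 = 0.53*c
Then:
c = -0.37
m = 1.74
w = 0.41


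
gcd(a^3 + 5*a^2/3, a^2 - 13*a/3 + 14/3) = 1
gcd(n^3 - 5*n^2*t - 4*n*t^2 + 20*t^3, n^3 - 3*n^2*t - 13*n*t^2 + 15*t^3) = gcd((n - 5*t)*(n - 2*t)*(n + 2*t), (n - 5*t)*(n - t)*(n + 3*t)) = -n + 5*t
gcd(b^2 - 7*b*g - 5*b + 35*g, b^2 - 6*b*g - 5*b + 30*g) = b - 5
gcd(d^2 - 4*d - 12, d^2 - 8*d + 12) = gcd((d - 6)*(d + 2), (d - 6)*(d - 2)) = d - 6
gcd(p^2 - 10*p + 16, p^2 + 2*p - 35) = 1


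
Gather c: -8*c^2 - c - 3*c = -8*c^2 - 4*c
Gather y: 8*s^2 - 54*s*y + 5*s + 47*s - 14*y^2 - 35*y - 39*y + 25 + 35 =8*s^2 + 52*s - 14*y^2 + y*(-54*s - 74) + 60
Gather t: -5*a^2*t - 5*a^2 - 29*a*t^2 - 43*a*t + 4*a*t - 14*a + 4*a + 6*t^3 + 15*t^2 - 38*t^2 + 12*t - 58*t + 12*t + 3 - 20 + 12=-5*a^2 - 10*a + 6*t^3 + t^2*(-29*a - 23) + t*(-5*a^2 - 39*a - 34) - 5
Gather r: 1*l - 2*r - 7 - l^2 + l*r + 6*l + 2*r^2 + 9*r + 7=-l^2 + 7*l + 2*r^2 + r*(l + 7)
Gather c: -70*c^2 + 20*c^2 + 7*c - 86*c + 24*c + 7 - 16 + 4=-50*c^2 - 55*c - 5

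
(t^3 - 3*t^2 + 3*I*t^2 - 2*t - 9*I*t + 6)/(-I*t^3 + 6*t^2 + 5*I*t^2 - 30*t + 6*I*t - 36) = (I*t^3 - 3*t^2*(1 + I) + t*(9 - 2*I) + 6*I)/(t^3 + t^2*(-5 + 6*I) - 6*t*(1 + 5*I) - 36*I)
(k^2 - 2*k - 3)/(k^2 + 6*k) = (k^2 - 2*k - 3)/(k*(k + 6))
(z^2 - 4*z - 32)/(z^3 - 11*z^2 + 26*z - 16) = (z + 4)/(z^2 - 3*z + 2)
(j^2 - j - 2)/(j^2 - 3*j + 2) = (j + 1)/(j - 1)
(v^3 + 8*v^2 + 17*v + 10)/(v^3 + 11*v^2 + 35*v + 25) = (v + 2)/(v + 5)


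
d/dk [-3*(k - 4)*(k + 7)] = -6*k - 9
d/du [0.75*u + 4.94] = 0.750000000000000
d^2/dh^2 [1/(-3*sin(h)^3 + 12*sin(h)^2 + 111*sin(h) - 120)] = (9*sin(h)^5 - 35*sin(h)^4 - 57*sin(h)^3 + 91*sin(h)^2 + 2226*sin(h) + 3058)/(3*(sin(h) - 8)^3*(sin(h) - 1)^2*(sin(h) + 5)^3)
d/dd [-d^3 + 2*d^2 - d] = -3*d^2 + 4*d - 1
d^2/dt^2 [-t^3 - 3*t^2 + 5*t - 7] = -6*t - 6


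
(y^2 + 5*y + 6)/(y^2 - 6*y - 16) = (y + 3)/(y - 8)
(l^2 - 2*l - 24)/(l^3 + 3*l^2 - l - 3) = (l^2 - 2*l - 24)/(l^3 + 3*l^2 - l - 3)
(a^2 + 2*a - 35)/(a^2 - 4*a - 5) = (a + 7)/(a + 1)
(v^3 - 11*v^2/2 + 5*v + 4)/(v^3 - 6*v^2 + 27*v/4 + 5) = 2*(v - 2)/(2*v - 5)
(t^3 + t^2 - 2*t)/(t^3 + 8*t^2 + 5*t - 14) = t/(t + 7)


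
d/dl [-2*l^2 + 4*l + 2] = 4 - 4*l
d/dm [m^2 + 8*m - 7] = 2*m + 8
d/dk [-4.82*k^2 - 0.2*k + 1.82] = -9.64*k - 0.2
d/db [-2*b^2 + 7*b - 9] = 7 - 4*b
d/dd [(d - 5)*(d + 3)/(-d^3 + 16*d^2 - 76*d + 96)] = (d^4 - 4*d^3 - 89*d^2 + 672*d - 1332)/(d^6 - 32*d^5 + 408*d^4 - 2624*d^3 + 8848*d^2 - 14592*d + 9216)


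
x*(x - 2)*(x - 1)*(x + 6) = x^4 + 3*x^3 - 16*x^2 + 12*x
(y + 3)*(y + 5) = y^2 + 8*y + 15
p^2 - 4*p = p*(p - 4)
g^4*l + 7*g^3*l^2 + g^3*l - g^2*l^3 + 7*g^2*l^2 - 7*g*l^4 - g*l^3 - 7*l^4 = (g - l)*(g + l)*(g + 7*l)*(g*l + l)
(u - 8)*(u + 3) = u^2 - 5*u - 24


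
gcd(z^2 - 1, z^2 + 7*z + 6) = z + 1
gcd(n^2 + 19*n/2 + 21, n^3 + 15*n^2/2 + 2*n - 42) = n^2 + 19*n/2 + 21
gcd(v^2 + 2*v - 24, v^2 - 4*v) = v - 4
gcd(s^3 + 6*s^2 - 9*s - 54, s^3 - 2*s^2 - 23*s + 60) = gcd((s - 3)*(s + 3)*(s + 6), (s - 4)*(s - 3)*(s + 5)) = s - 3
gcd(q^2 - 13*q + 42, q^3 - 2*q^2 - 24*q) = q - 6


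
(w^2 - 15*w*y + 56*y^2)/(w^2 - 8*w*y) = (w - 7*y)/w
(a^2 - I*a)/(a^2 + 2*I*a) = (a - I)/(a + 2*I)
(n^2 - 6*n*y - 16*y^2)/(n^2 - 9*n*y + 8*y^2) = (-n - 2*y)/(-n + y)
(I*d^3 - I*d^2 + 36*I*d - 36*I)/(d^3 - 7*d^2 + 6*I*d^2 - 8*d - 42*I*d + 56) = I*(d^3 - d^2 + 36*d - 36)/(d^3 + d^2*(-7 + 6*I) - 2*d*(4 + 21*I) + 56)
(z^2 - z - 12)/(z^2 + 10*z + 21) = (z - 4)/(z + 7)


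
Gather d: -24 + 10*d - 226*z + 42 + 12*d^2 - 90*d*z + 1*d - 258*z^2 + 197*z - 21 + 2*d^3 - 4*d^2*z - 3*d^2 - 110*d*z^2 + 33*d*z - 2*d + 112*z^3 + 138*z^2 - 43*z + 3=2*d^3 + d^2*(9 - 4*z) + d*(-110*z^2 - 57*z + 9) + 112*z^3 - 120*z^2 - 72*z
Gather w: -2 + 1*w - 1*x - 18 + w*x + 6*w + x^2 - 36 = w*(x + 7) + x^2 - x - 56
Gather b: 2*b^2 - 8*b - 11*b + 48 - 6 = 2*b^2 - 19*b + 42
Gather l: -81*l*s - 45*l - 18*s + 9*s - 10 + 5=l*(-81*s - 45) - 9*s - 5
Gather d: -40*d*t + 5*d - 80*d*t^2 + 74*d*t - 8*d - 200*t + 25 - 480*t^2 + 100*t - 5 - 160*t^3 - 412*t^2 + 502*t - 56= d*(-80*t^2 + 34*t - 3) - 160*t^3 - 892*t^2 + 402*t - 36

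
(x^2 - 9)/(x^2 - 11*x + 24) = (x + 3)/(x - 8)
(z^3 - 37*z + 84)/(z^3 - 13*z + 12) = (z^3 - 37*z + 84)/(z^3 - 13*z + 12)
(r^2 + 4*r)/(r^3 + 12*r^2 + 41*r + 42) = r*(r + 4)/(r^3 + 12*r^2 + 41*r + 42)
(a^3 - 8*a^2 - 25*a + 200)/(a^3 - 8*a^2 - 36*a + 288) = (a^2 - 25)/(a^2 - 36)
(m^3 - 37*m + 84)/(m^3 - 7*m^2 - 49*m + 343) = (m^2 - 7*m + 12)/(m^2 - 14*m + 49)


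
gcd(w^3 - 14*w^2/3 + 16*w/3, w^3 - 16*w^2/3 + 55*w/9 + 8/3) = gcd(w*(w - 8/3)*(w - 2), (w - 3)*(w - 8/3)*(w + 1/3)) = w - 8/3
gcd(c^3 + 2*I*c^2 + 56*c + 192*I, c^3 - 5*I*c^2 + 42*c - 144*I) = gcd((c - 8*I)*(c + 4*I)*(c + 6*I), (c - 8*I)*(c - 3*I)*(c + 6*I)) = c^2 - 2*I*c + 48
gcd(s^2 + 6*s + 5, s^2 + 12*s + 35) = s + 5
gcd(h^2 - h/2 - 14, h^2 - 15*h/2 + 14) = h - 4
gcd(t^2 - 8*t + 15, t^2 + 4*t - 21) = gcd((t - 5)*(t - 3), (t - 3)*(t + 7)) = t - 3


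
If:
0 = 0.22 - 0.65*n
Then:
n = 0.34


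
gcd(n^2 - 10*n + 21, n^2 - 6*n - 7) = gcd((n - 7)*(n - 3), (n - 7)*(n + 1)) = n - 7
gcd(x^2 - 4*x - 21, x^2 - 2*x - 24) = 1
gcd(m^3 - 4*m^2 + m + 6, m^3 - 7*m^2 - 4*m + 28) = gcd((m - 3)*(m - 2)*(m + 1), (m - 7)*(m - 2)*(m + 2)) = m - 2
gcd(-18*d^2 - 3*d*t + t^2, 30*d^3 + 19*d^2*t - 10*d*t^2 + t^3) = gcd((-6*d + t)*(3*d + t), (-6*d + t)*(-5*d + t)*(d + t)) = -6*d + t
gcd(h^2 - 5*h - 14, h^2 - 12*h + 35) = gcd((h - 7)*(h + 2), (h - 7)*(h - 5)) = h - 7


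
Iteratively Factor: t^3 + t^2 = (t + 1)*(t^2) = t*(t + 1)*(t)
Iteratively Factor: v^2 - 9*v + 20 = (v - 5)*(v - 4)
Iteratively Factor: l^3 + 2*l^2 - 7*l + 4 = (l + 4)*(l^2 - 2*l + 1) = (l - 1)*(l + 4)*(l - 1)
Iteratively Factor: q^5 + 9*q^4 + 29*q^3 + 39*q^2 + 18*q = (q + 3)*(q^4 + 6*q^3 + 11*q^2 + 6*q) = (q + 3)^2*(q^3 + 3*q^2 + 2*q) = (q + 2)*(q + 3)^2*(q^2 + q) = (q + 1)*(q + 2)*(q + 3)^2*(q)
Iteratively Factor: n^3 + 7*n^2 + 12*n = (n)*(n^2 + 7*n + 12) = n*(n + 3)*(n + 4)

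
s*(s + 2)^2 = s^3 + 4*s^2 + 4*s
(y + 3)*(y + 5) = y^2 + 8*y + 15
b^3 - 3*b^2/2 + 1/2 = (b - 1)^2*(b + 1/2)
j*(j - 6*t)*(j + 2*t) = j^3 - 4*j^2*t - 12*j*t^2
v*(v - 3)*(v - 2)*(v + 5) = v^4 - 19*v^2 + 30*v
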